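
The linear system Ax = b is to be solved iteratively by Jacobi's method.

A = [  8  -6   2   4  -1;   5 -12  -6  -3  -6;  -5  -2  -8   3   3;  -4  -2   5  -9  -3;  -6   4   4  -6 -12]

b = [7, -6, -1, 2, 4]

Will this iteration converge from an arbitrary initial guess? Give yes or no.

Let D = diag(8, -12, -8, -9, -12); L, U the strict triangles.
Jacobi T = -D⁻¹(L+U): T[1,4] = -(-6)/(-12) = -0.5000; T[1,1] = 0.
  T[0,:] = [+0.0000  +0.7500  -0.2500  -0.5000  +0.1250]
  T[1,:] = [+0.4167  +0.0000  -0.5000  -0.2500  -0.5000]
  T[2,:] = [-0.6250  -0.2500  +0.0000  +0.3750  +0.3750]
  T[3,:] = [-0.4444  -0.2222  +0.5556  +0.0000  -0.3333]
  T[4,:] = [-0.5000  +0.3333  +0.3333  -0.5000  +0.0000]
moduli |λ_i(T)| = 1.3001, 0.7696, 0.5260, 0.5260, 0.1903.
ρ(T) = max|λ| = 1.3001; 1.3001 > 1: divergent.

no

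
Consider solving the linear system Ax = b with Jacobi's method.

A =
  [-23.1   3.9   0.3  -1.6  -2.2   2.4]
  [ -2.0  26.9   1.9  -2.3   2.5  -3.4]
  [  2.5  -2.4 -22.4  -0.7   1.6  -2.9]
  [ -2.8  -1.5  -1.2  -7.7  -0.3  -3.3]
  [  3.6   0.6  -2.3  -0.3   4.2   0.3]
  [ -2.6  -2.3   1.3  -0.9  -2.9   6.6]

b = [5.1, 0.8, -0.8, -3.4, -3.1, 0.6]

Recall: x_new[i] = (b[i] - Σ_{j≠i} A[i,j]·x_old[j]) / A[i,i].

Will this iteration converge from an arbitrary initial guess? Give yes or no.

Diagonal D = diag(-23.1, 26.9, -22.4, -7.7, 4.2, 6.6); L, U strict lower/upper.
T_J = -D⁻¹(L+U): T[4,1] = -(0.6)/(4.2) = -0.1429; T[4,4] = 0.
  T[0,:] = [+0.0000 +0.1688 +0.0130 -0.0693 -0.0952 +0.1039]
  T[1,:] = [+0.0743 +0.0000 -0.0706 +0.0855 -0.0929 +0.1264]
  T[2,:] = [+0.1116 -0.1071 +0.0000 -0.0312 +0.0714 -0.1295]
  T[3,:] = [-0.3636 -0.1948 -0.1558 +0.0000 -0.0390 -0.4286]
  T[4,:] = [-0.8571 -0.1429 +0.5476 +0.0714 +0.0000 -0.0714]
  T[5,:] = [+0.3939 +0.3485 -0.1970 +0.1364 +0.4394 +0.0000]
|roots of det(T-λI)|: 0.4683, 0.3673, 0.3673, 0.3385, 0.2610, 0.0577.
spectral radius ρ = 0.4683; 0.4683 < 1 ⇒ converges.

yes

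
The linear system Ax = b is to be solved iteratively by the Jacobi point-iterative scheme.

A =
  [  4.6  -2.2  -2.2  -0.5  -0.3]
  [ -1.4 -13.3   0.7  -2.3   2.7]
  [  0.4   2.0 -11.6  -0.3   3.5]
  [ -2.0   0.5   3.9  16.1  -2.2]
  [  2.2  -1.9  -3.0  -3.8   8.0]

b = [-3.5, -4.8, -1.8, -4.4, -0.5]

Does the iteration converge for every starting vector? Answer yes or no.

yes

Split A = D + L + U, D = diag(4.6, -13.3, -11.6, 16.1, 8).
Jacobi: T = -D⁻¹(L+U), T[2,4] = -(3.5)/(-11.6) = +0.3017; T[2,2] = 0.
  T[0,:] = [+0.0000 +0.4783 +0.4783 +0.1087 +0.0652]
  T[1,:] = [-0.1053 +0.0000 +0.0526 -0.1729 +0.2030]
  T[2,:] = [+0.0345 +0.1724 +0.0000 -0.0259 +0.3017]
  T[3,:] = [+0.1242 -0.0311 -0.2422 +0.0000 +0.1366]
  T[4,:] = [-0.2750 +0.2375 +0.3750 +0.4750 +0.0000]
|λ(T)| sorted: 0.6359, 0.3640, 0.3640, 0.1211, 0.0016.
spectral radius ρ = 0.6359; 0.6359 < 1, so it converges for any x₀.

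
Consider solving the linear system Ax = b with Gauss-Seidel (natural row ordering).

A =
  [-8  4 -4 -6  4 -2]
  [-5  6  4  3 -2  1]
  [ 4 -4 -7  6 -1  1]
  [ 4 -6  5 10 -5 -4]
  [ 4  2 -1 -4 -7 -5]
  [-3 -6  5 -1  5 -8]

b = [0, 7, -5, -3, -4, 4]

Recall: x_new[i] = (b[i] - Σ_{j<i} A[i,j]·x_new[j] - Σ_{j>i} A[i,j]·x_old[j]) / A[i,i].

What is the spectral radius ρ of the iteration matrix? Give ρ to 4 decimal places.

Diagonal D = diag(-8, 6, -7, 10, -7, -8); L, U strict lower/upper.
Gauss-Seidel: T = -(D+L)⁻¹U, row 0 first, T[0,1] = -(4)/(-8) = +0.5000; later rows by forward substitution.
  T[0,:] = [+0.0000 +0.5000 -0.5000 -0.7500 +0.5000 -0.2500]
  T[1,:] = [+0.0000 +0.4167 -1.0833 -1.1250 +0.7500 -0.3750]
  T[2,:] = [+0.0000 +0.0476 +0.3333 +1.0714 -0.2857 +0.2143]
  T[3,:] = [+0.0000 +0.0262 -0.6167 -0.9107 +0.8929 +0.1679]
  T[4,:] = [+0.0000 +0.3830 -0.2905 -0.3827 +0.0306 -1.0908]
  T[5,:] = [+0.0000 -0.2341 +1.1039 +1.6693 -1.0210 -0.1938]
|eigenvalues of T|: 1.5689, 0.8084, 0.8084, 0.1932, 0.1932, 0.0000.
ρ = 1.5689; 1.5689 > 1 ⇒ diverges.

1.5689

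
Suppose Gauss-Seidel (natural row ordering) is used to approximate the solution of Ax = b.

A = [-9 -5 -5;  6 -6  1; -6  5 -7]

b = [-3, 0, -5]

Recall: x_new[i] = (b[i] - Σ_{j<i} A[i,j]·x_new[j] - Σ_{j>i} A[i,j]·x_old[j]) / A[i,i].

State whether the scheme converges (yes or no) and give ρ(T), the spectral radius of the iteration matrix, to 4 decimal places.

Split A = D + L + U, D = diag(-9, -6, -7).
T_GS = -(D+L)⁻¹U: row 0 first, T[0,1] = -(-5)/(-9) = -0.5556; later rows by forward substitution.
  T[0,:] = [+0.0000, -0.5556, -0.5556]
  T[1,:] = [+0.0000, -0.5556, -0.3889]
  T[2,:] = [+0.0000, +0.0794, +0.1984]
|eigenvalues of T|: 0.5121, 0.1550, 0.0000.
ρ = 0.5121; 0.5121 < 1 ⇒ converges.

yes, ρ = 0.5121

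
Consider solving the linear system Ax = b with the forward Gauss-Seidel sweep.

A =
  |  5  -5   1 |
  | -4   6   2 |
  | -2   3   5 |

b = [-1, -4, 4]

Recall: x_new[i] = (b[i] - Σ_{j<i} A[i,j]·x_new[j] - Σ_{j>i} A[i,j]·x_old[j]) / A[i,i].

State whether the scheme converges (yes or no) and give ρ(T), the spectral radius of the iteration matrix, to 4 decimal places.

yes, ρ = 0.6667

A = D + L + U where D = diag(5, 6, 5).
T_GS = -(D+L)⁻¹U: row 0 first, T[0,1] = -(-5)/(5) = +1.0000; later rows by forward substitution.
  T[0,:] = [+0.0000  +1.0000  -0.2000]
  T[1,:] = [+0.0000  +0.6667  -0.4667]
  T[2,:] = [+0.0000  +0.0000  +0.2000]
moduli |λ_i(T)| = 0.6667, 0.2000, 0.0000.
ρ = 0.6667; 0.6667 < 1, so it converges for any x₀.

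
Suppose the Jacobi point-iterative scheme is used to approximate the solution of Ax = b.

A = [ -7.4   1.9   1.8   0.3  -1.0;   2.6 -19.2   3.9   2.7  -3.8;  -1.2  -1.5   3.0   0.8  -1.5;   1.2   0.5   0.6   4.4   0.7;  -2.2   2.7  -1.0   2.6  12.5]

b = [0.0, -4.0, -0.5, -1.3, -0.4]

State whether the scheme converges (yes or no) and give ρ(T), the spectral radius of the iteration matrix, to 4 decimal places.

Diagonal D = diag(-7.4, -19.2, 3, 4.4, 12.5); L, U strict lower/upper.
Jacobi T = -D⁻¹(L+U): T[1,0] = -(2.6)/(-19.2) = +0.1354; T[1,1] = 0.
  T[0,:] = [+0.0000  +0.2568  +0.2432  +0.0405  -0.1351]
  T[1,:] = [+0.1354  +0.0000  +0.2031  +0.1406  -0.1979]
  T[2,:] = [+0.4000  +0.5000  +0.0000  -0.2667  +0.5000]
  T[3,:] = [-0.2727  -0.1136  -0.1364  +0.0000  -0.1591]
  T[4,:] = [+0.1760  -0.2160  +0.0800  -0.2080  +0.0000]
|eigenvalues of T|: 0.5750, 0.4629, 0.2386, 0.2332, 0.1176.
ρ = 0.5750; 0.5750 < 1, so it converges for any x₀.

yes, ρ = 0.5750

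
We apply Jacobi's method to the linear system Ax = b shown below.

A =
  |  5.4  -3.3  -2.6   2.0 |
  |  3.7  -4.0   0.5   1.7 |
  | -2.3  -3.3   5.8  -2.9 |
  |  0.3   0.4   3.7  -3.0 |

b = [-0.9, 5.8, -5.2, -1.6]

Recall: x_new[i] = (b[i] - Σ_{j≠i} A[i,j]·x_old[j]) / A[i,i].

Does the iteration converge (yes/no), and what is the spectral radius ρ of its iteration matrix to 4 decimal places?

Split A = D + L + U, D = diag(5.4, -4, 5.8, -3).
T_J = -D⁻¹(L+U): T[2,1] = -(-3.3)/(5.8) = +0.5690; T[2,2] = 0.
  T[0,:] = [+0.0000  +0.6111  +0.4815  -0.3704]
  T[1,:] = [+0.9250  +0.0000  +0.1250  +0.4250]
  T[2,:] = [+0.3966  +0.5690  +0.0000  +0.5000]
  T[3,:] = [+0.1000  +0.1333  +1.2333  +0.0000]
|roots of det(T-λI)|: 1.2319, 0.8883, 0.8883, 0.4397.
spectral radius ρ = 1.2319; 1.2319 > 1 ⇒ diverges.

no, ρ = 1.2319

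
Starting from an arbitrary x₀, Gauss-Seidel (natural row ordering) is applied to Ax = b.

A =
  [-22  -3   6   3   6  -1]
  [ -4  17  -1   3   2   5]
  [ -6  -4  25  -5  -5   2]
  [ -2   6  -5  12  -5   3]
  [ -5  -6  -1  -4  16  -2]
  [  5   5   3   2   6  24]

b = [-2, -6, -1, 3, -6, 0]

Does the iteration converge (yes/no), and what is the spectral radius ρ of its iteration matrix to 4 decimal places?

yes, ρ = 0.5851

Diagonal D = diag(-22, 17, 25, 12, 16, 24); L, U strict lower/upper.
Gauss-Seidel: T = -(D+L)⁻¹U, row 0 first, T[0,5] = -(-1)/(-22) = -0.0455; later rows by forward substitution.
  T[0,:] = [+0.0000, -0.1364, +0.2727, +0.1364, +0.2727, -0.0455]
  T[1,:] = [+0.0000, -0.0321, +0.1230, -0.1444, -0.0535, -0.3048]
  T[2,:] = [+0.0000, -0.0379, +0.0851, +0.2096, +0.2569, -0.1397]
  T[3,:] = [+0.0000, -0.0225, +0.0194, +0.1823, +0.5959, -0.1634]
  T[4,:] = [+0.0000, -0.0626, +0.1415, +0.0471, +0.2302, -0.0531]
  T[5,:] = [+0.0000, +0.0574, -0.1301, -0.0515, -0.1850, +0.1173]
eigenvalue magnitudes: 0.5851, 0.1823, 0.1823, 0.0655, 0.0137, 0.0000.
ρ(T) = max|λ| = 0.5851; 0.5851 < 1, so it converges for any x₀.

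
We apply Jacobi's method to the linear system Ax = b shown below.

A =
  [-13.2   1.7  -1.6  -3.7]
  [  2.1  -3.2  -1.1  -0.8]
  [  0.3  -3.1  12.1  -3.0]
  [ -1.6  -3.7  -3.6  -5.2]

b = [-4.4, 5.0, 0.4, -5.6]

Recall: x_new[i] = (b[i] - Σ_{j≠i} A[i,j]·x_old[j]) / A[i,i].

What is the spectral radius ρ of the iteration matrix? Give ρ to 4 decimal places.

Split A = D + L + U, D = diag(-13.2, -3.2, 12.1, -5.2).
Jacobi: T = -D⁻¹(L+U), T[2,1] = -(-3.1)/(12.1) = +0.2562; T[2,2] = 0.
  T[0,:] = [+0.0000 +0.1288 -0.1212 -0.2803]
  T[1,:] = [+0.6562 +0.0000 -0.3438 -0.2500]
  T[2,:] = [-0.0248 +0.2562 +0.0000 +0.2479]
  T[3,:] = [-0.3077 -0.7115 -0.6923 +0.0000]
|eigenvalues of T|: 0.7333, 0.5614, 0.5614, 0.3044.
ρ(T) = max|λ| = 0.7333; 0.7333 < 1 ⇒ converges.

0.7333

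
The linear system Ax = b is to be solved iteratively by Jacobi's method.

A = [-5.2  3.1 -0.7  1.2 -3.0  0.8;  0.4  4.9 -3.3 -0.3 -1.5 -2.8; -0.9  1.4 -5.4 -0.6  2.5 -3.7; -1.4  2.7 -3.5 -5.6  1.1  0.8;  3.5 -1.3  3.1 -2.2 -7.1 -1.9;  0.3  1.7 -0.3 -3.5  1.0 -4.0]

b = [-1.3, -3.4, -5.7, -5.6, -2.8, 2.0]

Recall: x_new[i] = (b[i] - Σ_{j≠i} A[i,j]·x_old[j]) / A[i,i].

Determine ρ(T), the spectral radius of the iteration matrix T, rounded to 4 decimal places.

Diagonal D = diag(-5.2, 4.9, -5.4, -5.6, -7.1, -4); L, U strict lower/upper.
T_J = -D⁻¹(L+U): T[4,2] = -(3.1)/(-7.1) = +0.4366; T[4,4] = 0.
  T[0,:] = [+0.0000  +0.5962  -0.1346  +0.2308  -0.5769  +0.1538]
  T[1,:] = [-0.0816  +0.0000  +0.6735  +0.0612  +0.3061  +0.5714]
  T[2,:] = [-0.1667  +0.2593  +0.0000  -0.1111  +0.4630  -0.6852]
  T[3,:] = [-0.2500  +0.4821  -0.6250  +0.0000  +0.1964  +0.1429]
  T[4,:] = [+0.4930  -0.1831  +0.4366  -0.3099  +0.0000  -0.2676]
  T[5,:] = [+0.0750  +0.4250  -0.0750  -0.8750  +0.2500  +0.0000]
eigenvalue magnitudes: 1.2176, 0.7252, 0.7252, 0.6810, 0.6810, 0.3769.
ρ(T) = max|λ| = 1.2176; 1.2176 > 1, so it fails to converge.

1.2176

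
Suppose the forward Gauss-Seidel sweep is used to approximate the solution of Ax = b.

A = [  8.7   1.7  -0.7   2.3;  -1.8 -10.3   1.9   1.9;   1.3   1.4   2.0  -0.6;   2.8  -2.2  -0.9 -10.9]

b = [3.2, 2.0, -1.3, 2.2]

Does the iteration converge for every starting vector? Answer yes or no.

yes

Diagonal D = diag(8.7, -10.3, 2, -10.9); L, U strict lower/upper.
GS T = -(D+L)⁻¹U: row 0 first, T[0,2] = -(-0.7)/(8.7) = +0.0805; later rows by forward substitution.
  T[0,:] = [+0.0000  -0.1954  +0.0805  -0.2644]
  T[1,:] = [+0.0000  +0.0341  +0.1704  +0.2307]
  T[2,:] = [+0.0000  +0.1031  -0.1716  +0.3104]
  T[3,:] = [+0.0000  -0.0656  +0.0004  -0.1401]
moduli |λ_i(T)| = 0.2749, 0.1005, 0.1005, 0.0000.
ρ(T) = max|λ| = 0.2749; 0.2749 < 1: convergent.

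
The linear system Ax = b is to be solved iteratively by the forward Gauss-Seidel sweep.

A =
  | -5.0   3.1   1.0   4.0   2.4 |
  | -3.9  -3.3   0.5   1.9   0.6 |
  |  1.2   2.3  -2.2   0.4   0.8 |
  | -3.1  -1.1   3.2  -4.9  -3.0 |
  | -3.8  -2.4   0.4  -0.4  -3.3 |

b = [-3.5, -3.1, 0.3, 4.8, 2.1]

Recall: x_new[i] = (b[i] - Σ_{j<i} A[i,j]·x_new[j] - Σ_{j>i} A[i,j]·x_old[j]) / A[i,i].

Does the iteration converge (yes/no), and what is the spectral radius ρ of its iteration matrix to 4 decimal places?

no, ρ = 1.3113

Let D = diag(-5, -3.3, -2.2, -4.9, -3.3); L, U the strict triangles.
Gauss-Seidel: T = -(D+L)⁻¹U, row 0 first, T[0,2] = -(1)/(-5) = +0.2000; later rows by forward substitution.
  T[0,:] = [+0.0000, +0.6200, +0.2000, +0.8000, +0.4800]
  T[1,:] = [+0.0000, -0.7327, -0.0848, -0.3697, -0.3855]
  T[2,:] = [+0.0000, -0.4279, +0.0204, +0.2317, +0.2225]
  T[3,:] = [+0.0000, -0.5072, -0.0942, -0.2718, -0.6841]
  T[4,:] = [+0.0000, -0.1714, -0.1547, -0.5913, -0.1625]
moduli |λ_i(T)| = 1.3113, 0.4176, 0.1483, 0.1483, 0.0000.
ρ = 1.3113; 1.3113 > 1 ⇒ diverges.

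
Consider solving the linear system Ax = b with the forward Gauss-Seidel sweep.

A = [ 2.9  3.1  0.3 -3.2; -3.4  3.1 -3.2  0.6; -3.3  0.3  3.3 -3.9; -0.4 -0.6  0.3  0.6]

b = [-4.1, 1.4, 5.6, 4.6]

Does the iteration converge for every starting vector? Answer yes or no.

no

Diagonal D = diag(2.9, 3.1, 3.3, 0.6); L, U strict lower/upper.
GS T = -(D+L)⁻¹U: row 0 first, T[0,2] = -(0.3)/(2.9) = -0.1034; later rows by forward substitution.
  T[0,:] = [+0.0000 -1.0690 -0.1034 +1.1034]
  T[1,:] = [+0.0000 -1.1724 +0.9188 +1.0167]
  T[2,:] = [+0.0000 -0.9624 -0.1870 +2.1928]
  T[3,:] = [+0.0000 -1.4039 +0.9433 +0.6559]
|eigenvalues of T|: 1.4294, 0.7799, 0.7799, 0.0000.
spectral radius ρ = 1.4294; 1.4294 > 1: divergent.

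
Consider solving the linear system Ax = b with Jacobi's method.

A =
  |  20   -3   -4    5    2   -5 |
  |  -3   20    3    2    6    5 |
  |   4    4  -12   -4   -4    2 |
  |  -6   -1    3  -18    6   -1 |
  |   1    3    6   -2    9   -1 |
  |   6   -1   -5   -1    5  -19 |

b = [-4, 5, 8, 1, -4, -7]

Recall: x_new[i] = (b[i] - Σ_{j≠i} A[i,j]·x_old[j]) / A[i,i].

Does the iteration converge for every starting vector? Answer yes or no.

Split A = D + L + U, D = diag(20, 20, -12, -18, 9, -19).
Jacobi: T = -D⁻¹(L+U), T[5,2] = -(-5)/(-19) = -0.2632; T[5,5] = 0.
  T[0,:] = [+0.0000  +0.1500  +0.2000  -0.2500  -0.1000  +0.2500]
  T[1,:] = [+0.1500  +0.0000  -0.1500  -0.1000  -0.3000  -0.2500]
  T[2,:] = [+0.3333  +0.3333  +0.0000  -0.3333  -0.3333  +0.1667]
  T[3,:] = [-0.3333  -0.0556  +0.1667  +0.0000  +0.3333  -0.0556]
  T[4,:] = [-0.1111  -0.3333  -0.6667  +0.2222  +0.0000  +0.1111]
  T[5,:] = [+0.3158  -0.0526  -0.2632  -0.0526  +0.2632  +0.0000]
moduli |λ_i(T)| = 0.8483, 0.4232, 0.3276, 0.2964, 0.2532, 0.2532.
ρ = 0.8483; 0.8483 < 1: convergent.

yes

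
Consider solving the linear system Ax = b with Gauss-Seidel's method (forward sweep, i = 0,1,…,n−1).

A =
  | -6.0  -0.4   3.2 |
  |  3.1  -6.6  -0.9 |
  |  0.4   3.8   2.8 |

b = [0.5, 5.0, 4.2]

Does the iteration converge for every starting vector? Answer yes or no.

Let D = diag(-6, -6.6, 2.8); L, U the strict triangles.
GS T = -(D+L)⁻¹U: row 0 first, T[0,2] = -(3.2)/(-6) = +0.5333; later rows by forward substitution.
  T[0,:] = [+0.0000, -0.0667, +0.5333]
  T[1,:] = [+0.0000, -0.0313, +0.1141]
  T[2,:] = [+0.0000, +0.0520, -0.2311]
eigenvalue magnitudes: 0.2574, 0.0050, 0.0000.
ρ = 0.2574; 0.2574 < 1: convergent.

yes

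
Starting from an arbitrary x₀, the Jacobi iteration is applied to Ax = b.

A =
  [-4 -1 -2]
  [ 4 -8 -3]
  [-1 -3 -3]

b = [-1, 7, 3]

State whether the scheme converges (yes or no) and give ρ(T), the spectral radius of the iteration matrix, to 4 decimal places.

Split A = D + L + U, D = diag(-4, -8, -3).
Jacobi: T = -D⁻¹(L+U), T[2,1] = -(-3)/(-3) = -1.0000; T[2,2] = 0.
  T[0,:] = [+0.0000  -0.2500  -0.5000]
  T[1,:] = [+0.5000  +0.0000  -0.3750]
  T[2,:] = [-0.3333  -1.0000  +0.0000]
|λ(T)| sorted: 0.8256, 0.5147, 0.5147.
ρ = 0.8256; 0.8256 < 1: convergent.

yes, ρ = 0.8256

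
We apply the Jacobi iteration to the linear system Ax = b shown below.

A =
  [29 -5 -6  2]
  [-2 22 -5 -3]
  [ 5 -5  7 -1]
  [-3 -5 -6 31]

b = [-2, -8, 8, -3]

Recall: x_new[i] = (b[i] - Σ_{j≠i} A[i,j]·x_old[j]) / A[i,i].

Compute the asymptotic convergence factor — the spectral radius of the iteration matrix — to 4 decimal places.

Write A = D+L+U with D = diag(29, 22, 7, 31).
Jacobi: T = -D⁻¹(L+U), T[0,1] = -(-5)/(29) = +0.1724; T[0,0] = 0.
  T[0,:] = [+0.0000 +0.1724 +0.2069 -0.0690]
  T[1,:] = [+0.0909 +0.0000 +0.2273 +0.1364]
  T[2,:] = [-0.7143 +0.7143 +0.0000 +0.1429]
  T[3,:] = [+0.0968 +0.1613 +0.1935 +0.0000]
|roots of det(T-λI)|: 0.3994, 0.2364, 0.2187, 0.2187.
ρ = 0.3994; 0.3994 < 1 ⇒ converges.

0.3994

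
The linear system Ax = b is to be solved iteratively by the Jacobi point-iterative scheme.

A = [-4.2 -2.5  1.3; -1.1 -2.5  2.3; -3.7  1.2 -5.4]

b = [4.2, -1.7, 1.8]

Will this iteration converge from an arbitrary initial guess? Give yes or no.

Diagonal D = diag(-4.2, -2.5, -5.4); L, U strict lower/upper.
Jacobi T = -D⁻¹(L+U): T[0,1] = -(-2.5)/(-4.2) = -0.5952; T[0,0] = 0.
  T[0,:] = [+0.0000, -0.5952, +0.3095]
  T[1,:] = [-0.4400, +0.0000, +0.9200]
  T[2,:] = [-0.6852, +0.2222, +0.0000]
moduli |λ_i(T)| = 0.8212, 0.6481, 0.6481.
spectral radius ρ = 0.8212; 0.8212 < 1, so it converges for any x₀.

yes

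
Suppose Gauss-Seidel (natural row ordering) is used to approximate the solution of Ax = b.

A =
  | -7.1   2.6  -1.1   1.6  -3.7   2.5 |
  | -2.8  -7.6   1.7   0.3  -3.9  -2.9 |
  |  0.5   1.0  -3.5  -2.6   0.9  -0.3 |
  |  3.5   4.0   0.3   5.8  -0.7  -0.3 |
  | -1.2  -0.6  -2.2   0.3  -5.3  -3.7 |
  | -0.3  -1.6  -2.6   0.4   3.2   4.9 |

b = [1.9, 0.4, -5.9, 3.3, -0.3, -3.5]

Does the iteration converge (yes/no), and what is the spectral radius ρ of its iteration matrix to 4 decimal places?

yes, ρ = 0.8301

A = D + L + U where D = diag(-7.1, -7.6, -3.5, 5.8, -5.3, 4.9).
GS T = -(D+L)⁻¹U: row 0 first, T[0,5] = -(2.5)/(-7.1) = +0.3521; later rows by forward substitution.
  T[0,:] = [+0.0000 +0.3662 -0.1549 +0.2254 -0.5211 +0.3521]
  T[1,:] = [+0.0000 -0.1349 +0.2808 -0.0436 -0.3212 -0.5113]
  T[2,:] = [+0.0000 +0.0138 +0.0581 -0.7231 +0.0909 -0.1815]
  T[3,:] = [+0.0000 -0.1286 -0.1031 -0.0686 +0.6520 +0.2013]
  T[4,:] = [+0.0000 -0.0806 -0.0267 +0.2502 +0.1535 -0.6332]
  T[5,:] = [+0.0000 +0.0488 +0.1388 -0.5419 -0.2420 +0.1554]
moduli |λ_i(T)| = 0.8301, 0.3932, 0.3932, 0.2690, 0.0091, 0.0000.
spectral radius ρ = 0.8301; 0.8301 < 1 ⇒ converges.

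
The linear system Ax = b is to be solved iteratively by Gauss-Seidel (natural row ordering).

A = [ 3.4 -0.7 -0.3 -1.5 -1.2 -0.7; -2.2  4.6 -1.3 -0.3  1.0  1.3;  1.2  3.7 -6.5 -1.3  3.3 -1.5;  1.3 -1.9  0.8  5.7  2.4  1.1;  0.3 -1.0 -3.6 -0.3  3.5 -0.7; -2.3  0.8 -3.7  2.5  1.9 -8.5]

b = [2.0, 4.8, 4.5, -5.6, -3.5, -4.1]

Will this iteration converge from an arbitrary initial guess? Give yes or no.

yes

Diagonal D = diag(3.4, 4.6, -6.5, 5.7, 3.5, -8.5); L, U strict lower/upper.
GS T = -(D+L)⁻¹U: row 0 first, T[0,3] = -(-1.5)/(3.4) = +0.4412; later rows by forward substitution.
  T[0,:] = [+0.0000 +0.2059 +0.0882 +0.4412 +0.3529 +0.2059]
  T[1,:] = [+0.0000 +0.0985 +0.3248 +0.2762 -0.0486 -0.1841]
  T[2,:] = [+0.0000 +0.0941 +0.2012 +0.0387 +0.5452 -0.2976]
  T[3,:] = [+0.0000 -0.0273 +0.0599 -0.0140 -0.5943 -0.2596]
  T[4,:] = [+0.0000 +0.1049 +0.2973 +0.0797 +0.4657 -0.1986]
  T[5,:] = [+0.0000 -0.0720 +0.0032 -0.0965 -0.4081 -0.0642]
|roots of det(T-λI)|: 0.8502, 0.2127, 0.2127, 0.1970, 0.0350, 0.0000.
ρ = 0.8502; 0.8502 < 1 ⇒ converges.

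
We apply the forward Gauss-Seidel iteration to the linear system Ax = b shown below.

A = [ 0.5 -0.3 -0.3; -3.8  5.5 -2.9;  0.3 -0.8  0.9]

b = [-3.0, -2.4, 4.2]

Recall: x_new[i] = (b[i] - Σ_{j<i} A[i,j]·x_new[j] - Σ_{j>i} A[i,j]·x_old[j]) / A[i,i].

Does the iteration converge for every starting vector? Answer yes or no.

yes

Write A = D+L+U with D = diag(0.5, 5.5, 0.9).
Gauss-Seidel: T = -(D+L)⁻¹U, row 0 first, T[0,2] = -(-0.3)/(0.5) = +0.6000; later rows by forward substitution.
  T[0,:] = [+0.0000 +0.6000 +0.6000]
  T[1,:] = [+0.0000 +0.4145 +0.9418]
  T[2,:] = [+0.0000 +0.1685 +0.6372]
eigenvalue magnitudes: 0.9395, 0.1122, 0.0000.
ρ = 0.9395; 0.9395 < 1, so it converges for any x₀.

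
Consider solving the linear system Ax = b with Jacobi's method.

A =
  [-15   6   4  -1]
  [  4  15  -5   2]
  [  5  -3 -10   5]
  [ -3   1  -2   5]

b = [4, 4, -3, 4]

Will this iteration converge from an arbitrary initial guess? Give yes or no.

Let D = diag(-15, 15, -10, 5); L, U the strict triangles.
Jacobi T = -D⁻¹(L+U): T[0,2] = -(4)/(-15) = +0.2667; T[0,0] = 0.
  T[0,:] = [+0.0000 +0.4000 +0.2667 -0.0667]
  T[1,:] = [-0.2667 +0.0000 +0.3333 -0.1333]
  T[2,:] = [+0.5000 -0.3000 +0.0000 +0.5000]
  T[3,:] = [+0.6000 -0.2000 +0.4000 +0.0000]
|eigenvalues of T|: 0.6406, 0.4542, 0.4542, 0.4291.
ρ = 0.6406; 0.6406 < 1, so it converges for any x₀.

yes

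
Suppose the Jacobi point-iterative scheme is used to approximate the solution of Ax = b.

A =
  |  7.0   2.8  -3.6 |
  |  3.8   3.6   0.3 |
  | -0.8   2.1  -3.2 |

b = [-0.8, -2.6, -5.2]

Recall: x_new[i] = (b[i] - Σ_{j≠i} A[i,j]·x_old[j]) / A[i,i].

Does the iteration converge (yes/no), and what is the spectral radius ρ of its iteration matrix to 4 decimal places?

Write A = D+L+U with D = diag(7, 3.6, -3.2).
Jacobi: T = -D⁻¹(L+U), T[0,1] = -(2.8)/(7) = -0.4000; T[0,0] = 0.
  T[0,:] = [+0.0000 -0.4000 +0.5143]
  T[1,:] = [-1.0556 +0.0000 -0.0833]
  T[2,:] = [-0.2500 +0.6562 +0.0000]
eigenvalue magnitudes: 0.8251, 0.6647, 0.6647.
spectral radius ρ = 0.8251; 0.8251 < 1 ⇒ converges.

yes, ρ = 0.8251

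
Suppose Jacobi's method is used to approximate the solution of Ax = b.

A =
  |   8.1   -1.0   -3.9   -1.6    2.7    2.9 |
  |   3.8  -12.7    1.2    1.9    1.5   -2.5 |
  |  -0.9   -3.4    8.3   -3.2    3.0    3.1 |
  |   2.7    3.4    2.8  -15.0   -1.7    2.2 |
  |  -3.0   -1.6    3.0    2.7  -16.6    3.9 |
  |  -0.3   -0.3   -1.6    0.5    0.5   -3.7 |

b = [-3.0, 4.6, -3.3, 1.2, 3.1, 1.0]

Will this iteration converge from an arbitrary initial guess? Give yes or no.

yes

Diagonal D = diag(8.1, -12.7, 8.3, -15, -16.6, -3.7); L, U strict lower/upper.
Jacobi T = -D⁻¹(L+U): T[1,2] = -(1.2)/(-12.7) = +0.0945; T[1,1] = 0.
  T[0,:] = [+0.0000  +0.1235  +0.4815  +0.1975  -0.3333  -0.3580]
  T[1,:] = [+0.2992  +0.0000  +0.0945  +0.1496  +0.1181  -0.1969]
  T[2,:] = [+0.1084  +0.4096  +0.0000  +0.3855  -0.3614  -0.3735]
  T[3,:] = [+0.1800  +0.2267  +0.1867  +0.0000  -0.1133  +0.1467]
  T[4,:] = [-0.1807  -0.0964  +0.1807  +0.1627  +0.0000  +0.2349]
  T[5,:] = [-0.0811  -0.0811  -0.4324  +0.1351  +0.1351  +0.0000]
|roots of det(T-λI)|: 0.8748, 0.5134, 0.4389, 0.4389, 0.1680, 0.0295.
ρ = 0.8748; 0.8748 < 1: convergent.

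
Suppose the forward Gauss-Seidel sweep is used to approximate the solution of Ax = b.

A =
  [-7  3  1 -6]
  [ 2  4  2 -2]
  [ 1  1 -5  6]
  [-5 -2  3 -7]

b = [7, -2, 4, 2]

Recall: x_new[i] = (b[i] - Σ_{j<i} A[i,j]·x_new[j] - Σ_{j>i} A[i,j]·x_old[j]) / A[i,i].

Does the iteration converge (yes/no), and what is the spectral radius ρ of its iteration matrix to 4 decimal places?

Diagonal D = diag(-7, 4, -5, -7); L, U strict lower/upper.
GS T = -(D+L)⁻¹U: row 0 first, T[0,3] = -(-6)/(-7) = -0.8571; later rows by forward substitution.
  T[0,:] = [+0.0000 +0.4286 +0.1429 -0.8571]
  T[1,:] = [+0.0000 -0.2143 -0.5714 +0.9286]
  T[2,:] = [+0.0000 +0.0429 -0.0857 +1.2143]
  T[3,:] = [+0.0000 -0.2265 +0.0245 +0.8673]
|eigenvalues of T|: 0.8590, 0.4624, 0.4624, 0.0000.
ρ = 0.8590; 0.8590 < 1 ⇒ converges.

yes, ρ = 0.8590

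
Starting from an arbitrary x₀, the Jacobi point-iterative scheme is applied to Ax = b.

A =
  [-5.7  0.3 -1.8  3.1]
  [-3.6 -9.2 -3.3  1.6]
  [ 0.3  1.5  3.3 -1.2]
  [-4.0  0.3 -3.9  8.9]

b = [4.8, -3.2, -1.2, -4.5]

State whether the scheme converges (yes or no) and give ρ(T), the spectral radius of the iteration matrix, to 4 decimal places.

Let D = diag(-5.7, -9.2, 3.3, 8.9); L, U the strict triangles.
Jacobi T = -D⁻¹(L+U): T[0,2] = -(-1.8)/(-5.7) = -0.3158; T[0,0] = 0.
  T[0,:] = [+0.0000 +0.0526 -0.3158 +0.5439]
  T[1,:] = [-0.3913 +0.0000 -0.3587 +0.1739]
  T[2,:] = [-0.0909 -0.4545 +0.0000 +0.3636]
  T[3,:] = [+0.4494 -0.0337 +0.4382 +0.0000]
|eigenvalues of T|: 0.8680, 0.5966, 0.1499, 0.1499.
spectral radius ρ = 0.8680; 0.8680 < 1, so it converges for any x₀.

yes, ρ = 0.8680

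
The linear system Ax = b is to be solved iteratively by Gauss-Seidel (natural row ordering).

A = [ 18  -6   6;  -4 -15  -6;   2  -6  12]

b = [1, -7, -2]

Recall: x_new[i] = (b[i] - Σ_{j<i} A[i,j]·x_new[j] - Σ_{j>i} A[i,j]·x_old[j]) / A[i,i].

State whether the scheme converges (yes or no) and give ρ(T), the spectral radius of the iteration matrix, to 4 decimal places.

A = D + L + U where D = diag(18, -15, 12).
T_GS = -(D+L)⁻¹U: row 0 first, T[0,1] = -(-6)/(18) = +0.3333; later rows by forward substitution.
  T[0,:] = [+0.0000  +0.3333  -0.3333]
  T[1,:] = [+0.0000  -0.0889  -0.3111]
  T[2,:] = [+0.0000  -0.1000  -0.1000]
|eigenvalues of T|: 0.2709, 0.0820, 0.0000.
ρ(T) = max|λ| = 0.2709; 0.2709 < 1 ⇒ converges.

yes, ρ = 0.2709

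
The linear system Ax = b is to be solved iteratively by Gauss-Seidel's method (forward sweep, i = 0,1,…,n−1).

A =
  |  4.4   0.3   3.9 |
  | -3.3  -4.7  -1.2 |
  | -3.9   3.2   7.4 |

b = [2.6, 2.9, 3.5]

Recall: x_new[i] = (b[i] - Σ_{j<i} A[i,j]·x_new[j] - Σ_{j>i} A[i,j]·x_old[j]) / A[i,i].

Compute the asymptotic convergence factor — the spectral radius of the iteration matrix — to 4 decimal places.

Diagonal D = diag(4.4, -4.7, 7.4); L, U strict lower/upper.
Gauss-Seidel: T = -(D+L)⁻¹U, row 0 first, T[0,2] = -(3.9)/(4.4) = -0.8864; later rows by forward substitution.
  T[0,:] = [+0.0000 -0.0682 -0.8864]
  T[1,:] = [+0.0000 +0.0479 +0.3670]
  T[2,:] = [+0.0000 -0.0566 -0.6258]
|λ(T)| sorted: 0.5934, 0.0155, 0.0000.
ρ(T) = max|λ| = 0.5934; 0.5934 < 1, so it converges for any x₀.

0.5934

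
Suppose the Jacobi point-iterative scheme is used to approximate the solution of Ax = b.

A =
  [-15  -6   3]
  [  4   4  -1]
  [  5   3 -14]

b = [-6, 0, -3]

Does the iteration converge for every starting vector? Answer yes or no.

yes

Split A = D + L + U, D = diag(-15, 4, -14).
Jacobi T = -D⁻¹(L+U): T[1,0] = -(4)/(4) = -1.0000; T[1,1] = 0.
  T[0,:] = [+0.0000  -0.4000  +0.2000]
  T[1,:] = [-1.0000  +0.0000  +0.2500]
  T[2,:] = [+0.3571  +0.2143  +0.0000]
|eigenvalues of T|: 0.7902, 0.6332, 0.1570.
ρ = 0.7902; 0.7902 < 1, so it converges for any x₀.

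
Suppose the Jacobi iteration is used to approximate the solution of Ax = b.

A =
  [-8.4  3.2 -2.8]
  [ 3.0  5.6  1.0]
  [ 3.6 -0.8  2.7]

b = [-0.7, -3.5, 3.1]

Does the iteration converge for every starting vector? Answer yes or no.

yes

Let D = diag(-8.4, 5.6, 2.7); L, U the strict triangles.
Jacobi T = -D⁻¹(L+U): T[0,1] = -(3.2)/(-8.4) = +0.3810; T[0,0] = 0.
  T[0,:] = [+0.0000  +0.3810  -0.3333]
  T[1,:] = [-0.5357  +0.0000  -0.1786]
  T[2,:] = [-1.3333  +0.2963  +0.0000]
|eigenvalues of T|: 0.6414, 0.4732, 0.4732.
spectral radius ρ = 0.6414; 0.6414 < 1, so it converges for any x₀.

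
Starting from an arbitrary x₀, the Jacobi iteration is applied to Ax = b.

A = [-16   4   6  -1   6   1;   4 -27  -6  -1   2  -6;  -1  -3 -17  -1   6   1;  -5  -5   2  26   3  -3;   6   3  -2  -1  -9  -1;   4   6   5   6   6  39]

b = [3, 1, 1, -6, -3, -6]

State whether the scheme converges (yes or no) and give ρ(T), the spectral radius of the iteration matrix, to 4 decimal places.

yes, ρ = 0.6595

Split A = D + L + U, D = diag(-16, -27, -17, 26, -9, 39).
Jacobi: T = -D⁻¹(L+U), T[1,3] = -(-1)/(-27) = -0.0370; T[1,1] = 0.
  T[0,:] = [+0.0000, +0.2500, +0.3750, -0.0625, +0.3750, +0.0625]
  T[1,:] = [+0.1481, +0.0000, -0.2222, -0.0370, +0.0741, -0.2222]
  T[2,:] = [-0.0588, -0.1765, +0.0000, -0.0588, +0.3529, +0.0588]
  T[3,:] = [+0.1923, +0.1923, -0.0769, +0.0000, -0.1154, +0.1154]
  T[4,:] = [+0.6667, +0.3333, -0.2222, -0.1111, +0.0000, -0.1111]
  T[5,:] = [-0.1026, -0.1538, -0.1282, -0.1538, -0.1538, +0.0000]
|eigenvalues of T|: 0.6595, 0.4309, 0.4309, 0.1865, 0.1865, 0.1516.
spectral radius ρ = 0.6595; 0.6595 < 1: convergent.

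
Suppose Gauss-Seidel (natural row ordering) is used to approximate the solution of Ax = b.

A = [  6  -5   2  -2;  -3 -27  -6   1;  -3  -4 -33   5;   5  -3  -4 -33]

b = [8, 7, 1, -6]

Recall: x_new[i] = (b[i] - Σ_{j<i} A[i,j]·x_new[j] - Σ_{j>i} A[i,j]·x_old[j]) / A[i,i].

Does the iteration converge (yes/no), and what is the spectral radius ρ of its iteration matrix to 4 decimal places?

Diagonal D = diag(6, -27, -33, -33); L, U strict lower/upper.
T_GS = -(D+L)⁻¹U: row 0 first, T[0,3] = -(-2)/(6) = +0.3333; later rows by forward substitution.
  T[0,:] = [+0.0000, +0.8333, -0.3333, +0.3333]
  T[1,:] = [+0.0000, -0.0926, -0.1852, +0.0000]
  T[2,:] = [+0.0000, -0.0645, +0.0527, +0.1212]
  T[3,:] = [+0.0000, +0.1425, -0.0401, +0.0358]
|roots of det(T-λI)|: 0.1909, 0.1492, 0.1492, 0.0000.
spectral radius ρ = 0.1909; 0.1909 < 1 ⇒ converges.

yes, ρ = 0.1909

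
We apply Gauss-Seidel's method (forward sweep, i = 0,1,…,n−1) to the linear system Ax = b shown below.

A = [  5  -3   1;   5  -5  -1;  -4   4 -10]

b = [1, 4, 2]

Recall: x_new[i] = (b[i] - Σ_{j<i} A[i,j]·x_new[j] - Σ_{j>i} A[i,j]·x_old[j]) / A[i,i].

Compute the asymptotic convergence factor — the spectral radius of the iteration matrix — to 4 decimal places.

0.6000

Write A = D+L+U with D = diag(5, -5, -10).
GS T = -(D+L)⁻¹U: row 0 first, T[0,2] = -(1)/(5) = -0.2000; later rows by forward substitution.
  T[0,:] = [+0.0000, +0.6000, -0.2000]
  T[1,:] = [+0.0000, +0.6000, -0.4000]
  T[2,:] = [+0.0000, +0.0000, -0.0800]
eigenvalue magnitudes: 0.6000, 0.0800, 0.0000.
ρ(T) = max|λ| = 0.6000; 0.6000 < 1, so it converges for any x₀.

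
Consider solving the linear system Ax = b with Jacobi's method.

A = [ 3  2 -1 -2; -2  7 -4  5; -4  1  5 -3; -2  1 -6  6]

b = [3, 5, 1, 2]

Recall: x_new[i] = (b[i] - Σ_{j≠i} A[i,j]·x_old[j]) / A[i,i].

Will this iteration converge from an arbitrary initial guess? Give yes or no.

no

Write A = D+L+U with D = diag(3, 7, 5, 6).
Jacobi: T = -D⁻¹(L+U), T[1,2] = -(-4)/(7) = +0.5714; T[1,1] = 0.
  T[0,:] = [+0.0000  -0.6667  +0.3333  +0.6667]
  T[1,:] = [+0.2857  +0.0000  +0.5714  -0.7143]
  T[2,:] = [+0.8000  -0.2000  +0.0000  +0.6000]
  T[3,:] = [+0.3333  -0.1667  +1.0000  +0.0000]
|roots of det(T-λI)|: 1.2319, 0.8798, 0.5519, 0.5519.
ρ(T) = max|λ| = 1.2319; 1.2319 > 1, so it fails to converge.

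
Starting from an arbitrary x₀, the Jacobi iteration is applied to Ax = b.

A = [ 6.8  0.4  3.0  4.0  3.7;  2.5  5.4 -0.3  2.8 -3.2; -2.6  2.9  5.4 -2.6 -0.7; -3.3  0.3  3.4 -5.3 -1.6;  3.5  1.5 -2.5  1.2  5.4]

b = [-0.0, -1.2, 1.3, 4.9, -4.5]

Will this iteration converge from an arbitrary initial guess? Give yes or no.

no

A = D + L + U where D = diag(6.8, 5.4, 5.4, -5.3, 5.4).
Jacobi T = -D⁻¹(L+U): T[0,4] = -(3.7)/(6.8) = -0.5441; T[0,0] = 0.
  T[0,:] = [+0.0000, -0.0588, -0.4412, -0.5882, -0.5441]
  T[1,:] = [-0.4630, +0.0000, +0.0556, -0.5185, +0.5926]
  T[2,:] = [+0.4815, -0.5370, +0.0000, +0.4815, +0.1296]
  T[3,:] = [-0.6226, +0.0566, +0.6415, +0.0000, -0.3019]
  T[4,:] = [-0.6481, -0.2778, +0.4630, -0.2222, +0.0000]
|λ(T)| sorted: 1.1488, 0.6991, 0.6991, 0.2099, 0.2099.
ρ(T) = max|λ| = 1.1488; 1.1488 > 1: divergent.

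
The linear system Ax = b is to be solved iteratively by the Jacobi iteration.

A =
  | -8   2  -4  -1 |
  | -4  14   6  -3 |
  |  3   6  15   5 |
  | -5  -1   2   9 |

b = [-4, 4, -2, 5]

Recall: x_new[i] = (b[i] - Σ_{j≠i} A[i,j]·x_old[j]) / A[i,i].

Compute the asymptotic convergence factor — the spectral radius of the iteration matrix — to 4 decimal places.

0.8435

Let D = diag(-8, 14, 15, 9); L, U the strict triangles.
Jacobi T = -D⁻¹(L+U): T[3,0] = -(-5)/(9) = +0.5556; T[3,3] = 0.
  T[0,:] = [+0.0000  +0.2500  -0.5000  -0.1250]
  T[1,:] = [+0.2857  +0.0000  -0.4286  +0.2143]
  T[2,:] = [-0.2000  -0.4000  +0.0000  -0.3333]
  T[3,:] = [+0.5556  +0.1111  -0.2222  +0.0000]
moduli |λ_i(T)| = 0.8435, 0.4066, 0.4066, 0.3670.
spectral radius ρ = 0.8435; 0.8435 < 1 ⇒ converges.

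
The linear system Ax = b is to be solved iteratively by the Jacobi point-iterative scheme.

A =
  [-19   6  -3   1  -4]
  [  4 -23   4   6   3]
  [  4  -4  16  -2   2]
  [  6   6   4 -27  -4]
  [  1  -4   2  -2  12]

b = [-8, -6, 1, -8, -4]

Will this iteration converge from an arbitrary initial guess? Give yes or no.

yes

Split A = D + L + U, D = diag(-19, -23, 16, -27, 12).
Jacobi: T = -D⁻¹(L+U), T[4,2] = -(2)/(12) = -0.1667; T[4,4] = 0.
  T[0,:] = [+0.0000, +0.3158, -0.1579, +0.0526, -0.2105]
  T[1,:] = [+0.1739, +0.0000, +0.1739, +0.2609, +0.1304]
  T[2,:] = [-0.2500, +0.2500, +0.0000, +0.1250, -0.1250]
  T[3,:] = [+0.2222, +0.2222, +0.1481, +0.0000, -0.1481]
  T[4,:] = [-0.0833, +0.3333, -0.1667, +0.1667, +0.0000]
|roots of det(T-λI)|: 0.5780, 0.3685, 0.2001, 0.2001, 0.1734.
ρ(T) = max|λ| = 0.5780; 0.5780 < 1 ⇒ converges.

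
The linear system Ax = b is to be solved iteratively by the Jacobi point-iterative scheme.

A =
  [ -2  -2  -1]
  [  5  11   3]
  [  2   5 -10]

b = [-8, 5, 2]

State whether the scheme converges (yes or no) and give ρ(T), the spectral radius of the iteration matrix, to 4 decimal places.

yes, ρ = 0.6818

Let D = diag(-2, 11, -10); L, U the strict triangles.
Jacobi: T = -D⁻¹(L+U), T[1,0] = -(5)/(11) = -0.4545; T[1,1] = 0.
  T[0,:] = [+0.0000 -1.0000 -0.5000]
  T[1,:] = [-0.4545 +0.0000 -0.2727]
  T[2,:] = [+0.2000 +0.5000 +0.0000]
moduli |λ_i(T)| = 0.6818, 0.4967, 0.4967.
spectral radius ρ = 0.6818; 0.6818 < 1 ⇒ converges.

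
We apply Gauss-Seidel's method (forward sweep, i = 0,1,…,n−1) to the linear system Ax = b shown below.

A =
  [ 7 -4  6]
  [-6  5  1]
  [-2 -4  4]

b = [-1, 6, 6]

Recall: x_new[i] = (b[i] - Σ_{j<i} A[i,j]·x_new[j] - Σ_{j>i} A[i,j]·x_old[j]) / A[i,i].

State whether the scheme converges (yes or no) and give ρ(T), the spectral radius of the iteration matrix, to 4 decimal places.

yes, ρ = 0.9085

Split A = D + L + U, D = diag(7, 5, 4).
GS T = -(D+L)⁻¹U: row 0 first, T[0,2] = -(6)/(7) = -0.8571; later rows by forward substitution.
  T[0,:] = [+0.0000, +0.5714, -0.8571]
  T[1,:] = [+0.0000, +0.6857, -1.2286]
  T[2,:] = [+0.0000, +0.9714, -1.6571]
|eigenvalues of T|: 0.9085, 0.0629, 0.0000.
spectral radius ρ = 0.9085; 0.9085 < 1: convergent.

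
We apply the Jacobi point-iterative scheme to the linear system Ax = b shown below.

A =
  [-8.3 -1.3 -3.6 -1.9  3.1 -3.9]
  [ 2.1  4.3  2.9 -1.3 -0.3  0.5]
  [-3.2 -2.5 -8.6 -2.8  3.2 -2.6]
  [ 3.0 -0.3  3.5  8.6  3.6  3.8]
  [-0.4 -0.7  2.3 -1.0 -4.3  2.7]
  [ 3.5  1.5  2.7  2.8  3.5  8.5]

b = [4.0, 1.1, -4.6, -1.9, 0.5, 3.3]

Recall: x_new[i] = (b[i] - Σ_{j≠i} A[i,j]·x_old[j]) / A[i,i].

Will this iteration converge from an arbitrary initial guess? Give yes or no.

no

Let D = diag(-8.3, 4.3, -8.6, 8.6, -4.3, 8.5); L, U the strict triangles.
Jacobi T = -D⁻¹(L+U): T[4,5] = -(2.7)/(-4.3) = +0.6279; T[4,4] = 0.
  T[0,:] = [+0.0000, -0.1566, -0.4337, -0.2289, +0.3735, -0.4699]
  T[1,:] = [-0.4884, +0.0000, -0.6744, +0.3023, +0.0698, -0.1163]
  T[2,:] = [-0.3721, -0.2907, +0.0000, -0.3256, +0.3721, -0.3023]
  T[3,:] = [-0.3488, +0.0349, -0.4070, +0.0000, -0.4186, -0.4419]
  T[4,:] = [-0.0930, -0.1628, +0.5349, -0.2326, +0.0000, +0.6279]
  T[5,:] = [-0.4118, -0.1765, -0.3176, -0.3294, -0.4118, +0.0000]
moduli |λ_i(T)| = 1.2453, 0.8708, 0.3182, 0.3182, 0.3005, 0.0290.
ρ(T) = max|λ| = 1.2453; 1.2453 > 1: divergent.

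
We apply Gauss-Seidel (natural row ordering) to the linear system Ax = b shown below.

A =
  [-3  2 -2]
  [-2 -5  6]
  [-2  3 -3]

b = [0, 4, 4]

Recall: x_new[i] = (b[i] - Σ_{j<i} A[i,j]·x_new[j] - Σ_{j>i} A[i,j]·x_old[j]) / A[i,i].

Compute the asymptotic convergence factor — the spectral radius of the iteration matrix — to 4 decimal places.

1.2000

Split A = D + L + U, D = diag(-3, -5, -3).
Gauss-Seidel: T = -(D+L)⁻¹U, row 0 first, T[0,1] = -(2)/(-3) = +0.6667; later rows by forward substitution.
  T[0,:] = [+0.0000  +0.6667  -0.6667]
  T[1,:] = [+0.0000  -0.2667  +1.4667]
  T[2,:] = [+0.0000  -0.7111  +1.9111]
|roots of det(T-λI)|: 1.2000, 0.4444, 0.0000.
spectral radius ρ = 1.2000; 1.2000 > 1 ⇒ diverges.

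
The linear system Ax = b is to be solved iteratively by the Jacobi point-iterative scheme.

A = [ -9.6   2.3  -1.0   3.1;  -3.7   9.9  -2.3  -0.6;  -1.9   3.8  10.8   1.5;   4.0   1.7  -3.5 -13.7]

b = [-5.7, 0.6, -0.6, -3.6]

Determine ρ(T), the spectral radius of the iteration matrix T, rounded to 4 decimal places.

0.5049

Write A = D+L+U with D = diag(-9.6, 9.9, 10.8, -13.7).
T_J = -D⁻¹(L+U): T[0,1] = -(2.3)/(-9.6) = +0.2396; T[0,0] = 0.
  T[0,:] = [+0.0000, +0.2396, -0.1042, +0.3229]
  T[1,:] = [+0.3737, +0.0000, +0.2323, +0.0606]
  T[2,:] = [+0.1759, -0.3519, +0.0000, -0.1389]
  T[3,:] = [+0.2920, +0.1241, -0.2555, +0.0000]
|eigenvalues of T|: 0.5049, 0.3809, 0.2845, 0.2845.
spectral radius ρ = 0.5049; 0.5049 < 1, so it converges for any x₀.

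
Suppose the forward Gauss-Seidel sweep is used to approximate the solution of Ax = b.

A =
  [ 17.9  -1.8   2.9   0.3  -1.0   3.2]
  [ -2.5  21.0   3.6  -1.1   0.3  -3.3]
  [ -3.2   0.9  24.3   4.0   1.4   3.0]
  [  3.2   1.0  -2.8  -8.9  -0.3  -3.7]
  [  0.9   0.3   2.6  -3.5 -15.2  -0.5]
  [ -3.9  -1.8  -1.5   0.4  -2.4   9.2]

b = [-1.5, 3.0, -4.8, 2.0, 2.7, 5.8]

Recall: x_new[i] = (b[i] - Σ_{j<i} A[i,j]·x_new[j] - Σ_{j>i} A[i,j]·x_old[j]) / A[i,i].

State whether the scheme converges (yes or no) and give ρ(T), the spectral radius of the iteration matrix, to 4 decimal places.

Write A = D+L+U with D = diag(17.9, 21, 24.3, -8.9, -15.2, 9.2).
Gauss-Seidel: T = -(D+L)⁻¹U, row 0 first, T[0,4] = -(-1)/(17.9) = +0.0559; later rows by forward substitution.
  T[0,:] = [+0.0000  +0.1006  -0.1620  -0.0168  +0.0559  -0.1788]
  T[1,:] = [+0.0000  +0.0120  -0.1907  +0.0504  -0.0076  +0.1359]
  T[2,:] = [+0.0000  +0.0128  -0.0143  -0.1687  -0.0500  -0.1520]
  T[3,:] = [+0.0000  +0.0335  -0.0752  +0.0527  +0.0012  -0.4169]
  T[4,:] = [+0.0000  +0.0007  +0.0015  -0.0410  -0.0057  +0.0292]
  T[5,:] = [+0.0000  +0.0458  -0.1047  -0.0377  +0.0125  -0.0482]
|eigenvalues of T|: 0.2693, 0.1876, 0.1876, 0.0539, 0.0026, 0.0000.
spectral radius ρ = 0.2693; 0.2693 < 1: convergent.

yes, ρ = 0.2693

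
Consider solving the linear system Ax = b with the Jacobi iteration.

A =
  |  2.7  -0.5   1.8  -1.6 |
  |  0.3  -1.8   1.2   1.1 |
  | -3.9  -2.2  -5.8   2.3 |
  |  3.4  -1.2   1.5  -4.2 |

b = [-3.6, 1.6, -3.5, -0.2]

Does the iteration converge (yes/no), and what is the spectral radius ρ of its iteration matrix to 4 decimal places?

no, ρ = 1.1771

A = D + L + U where D = diag(2.7, -1.8, -5.8, -4.2).
Jacobi T = -D⁻¹(L+U): T[3,0] = -(3.4)/(-4.2) = +0.8095; T[3,3] = 0.
  T[0,:] = [+0.0000, +0.1852, -0.6667, +0.5926]
  T[1,:] = [+0.1667, +0.0000, +0.6667, +0.6111]
  T[2,:] = [-0.6724, -0.3793, +0.0000, +0.3966]
  T[3,:] = [+0.8095, -0.2857, +0.3571, +0.0000]
|λ(T)| sorted: 1.1771, 0.8230, 0.6489, 0.6489.
ρ = 1.1771; 1.1771 > 1: divergent.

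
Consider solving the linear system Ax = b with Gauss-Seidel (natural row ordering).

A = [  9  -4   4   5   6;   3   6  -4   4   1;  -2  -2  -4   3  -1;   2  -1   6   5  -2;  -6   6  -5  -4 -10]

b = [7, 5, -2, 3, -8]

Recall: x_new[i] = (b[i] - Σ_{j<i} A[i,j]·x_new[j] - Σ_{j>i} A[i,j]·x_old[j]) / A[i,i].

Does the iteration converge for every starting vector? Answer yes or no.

no

Let D = diag(9, 6, -4, 5, -10); L, U the strict triangles.
GS T = -(D+L)⁻¹U: row 0 first, T[0,1] = -(-4)/(9) = +0.4444; later rows by forward substitution.
  T[0,:] = [+0.0000 +0.4444 -0.4444 -0.5556 -0.6667]
  T[1,:] = [+0.0000 -0.2222 +0.8889 -0.3889 +0.1667]
  T[2,:] = [+0.0000 -0.1111 -0.2222 +1.2222 -0.0000]
  T[3,:] = [+0.0000 -0.0889 +0.6222 -1.3222 +0.7000]
  T[4,:] = [+0.0000 -0.3089 +0.6622 +0.0178 +0.2200]
|roots of det(T-λI)|: 1.6095, 0.5740, 0.5273, 0.1095, 0.0000.
ρ(T) = max|λ| = 1.6095; 1.6095 > 1: divergent.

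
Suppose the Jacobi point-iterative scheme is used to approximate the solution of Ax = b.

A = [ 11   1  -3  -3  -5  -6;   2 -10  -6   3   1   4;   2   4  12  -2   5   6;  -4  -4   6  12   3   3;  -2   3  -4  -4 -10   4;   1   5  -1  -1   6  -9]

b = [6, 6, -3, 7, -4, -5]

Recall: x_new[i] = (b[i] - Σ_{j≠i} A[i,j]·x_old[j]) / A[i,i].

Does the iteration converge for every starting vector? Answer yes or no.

Let D = diag(11, -10, 12, 12, -10, -9); L, U the strict triangles.
T_J = -D⁻¹(L+U): T[4,2] = -(-4)/(-10) = -0.4000; T[4,4] = 0.
  T[0,:] = [+0.0000 -0.0909 +0.2727 +0.2727 +0.4545 +0.5455]
  T[1,:] = [+0.2000 +0.0000 -0.6000 +0.3000 +0.1000 +0.4000]
  T[2,:] = [-0.1667 -0.3333 +0.0000 +0.1667 -0.4167 -0.5000]
  T[3,:] = [+0.3333 +0.3333 -0.5000 +0.0000 -0.2500 -0.2500]
  T[4,:] = [-0.2000 +0.3000 -0.4000 -0.4000 +0.0000 +0.4000]
  T[5,:] = [+0.1111 +0.5556 -0.1111 -0.1111 +0.6667 +0.0000]
|roots of det(T-λI)|: 1.1843, 0.7317, 0.3905, 0.3905, 0.3829, 0.2827.
spectral radius ρ = 1.1843; 1.1843 > 1 ⇒ diverges.

no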